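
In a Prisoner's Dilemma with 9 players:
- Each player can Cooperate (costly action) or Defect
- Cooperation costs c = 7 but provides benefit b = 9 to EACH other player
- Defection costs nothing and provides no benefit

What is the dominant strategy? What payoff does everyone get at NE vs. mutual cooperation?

Dominant: Defect; NE payoff = 0; Coop payoff = 65

Work:
Defect dominates (saves cost c = 7, benefit to others is external)
NE: All defect → everyone gets 0
If all cooperate: each receives (8)×9 - 7 = 65
Social dilemma: 65 > 0 but NE gives 0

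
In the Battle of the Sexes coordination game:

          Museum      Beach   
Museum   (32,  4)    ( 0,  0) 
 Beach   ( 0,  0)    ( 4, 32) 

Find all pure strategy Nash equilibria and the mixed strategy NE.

Pure NE: (Museum, Museum) and (Beach, Beach); Mixed NE: p = 0.8889, q = 0.1111

Work:
Check pure NE:
(Museum, Museum): (32, 4) - no unilateral deviation beneficial
(Beach, Beach): (4, 32) - no unilateral deviation beneficial
Mixed NE: P1 plays Museum with p = 0.8889, P2 plays Museum with q = 0.1111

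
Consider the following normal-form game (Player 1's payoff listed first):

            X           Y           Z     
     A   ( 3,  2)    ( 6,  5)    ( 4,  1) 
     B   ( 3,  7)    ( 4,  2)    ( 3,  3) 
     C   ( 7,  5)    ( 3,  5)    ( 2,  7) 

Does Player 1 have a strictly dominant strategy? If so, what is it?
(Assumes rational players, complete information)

No strictly dominant strategy exists for Player 1

Work:
A strategy strictly dominates another if it gives a strictly higher payoff against every opponent action. Compare each pair of P1's strategies column-by-column:
  A vs B: [3 vs 3, 6 vs 4, 4 vs 3] → A does not strictly dominate B (column X: 3 ≤ 3)
  A vs C: [3 vs 7, 6 vs 3, 4 vs 2] → A does not strictly dominate C (column X: 3 ≤ 7)
  B vs A: [3 vs 3, 4 vs 6, 3 vs 4] → B does not strictly dominate A (column X: 3 ≤ 3)
  B vs C: [3 vs 7, 4 vs 3, 3 vs 2] → B does not strictly dominate C (column X: 3 ≤ 7)
  C vs A: [7 vs 3, 3 vs 6, 2 vs 4] → C does not strictly dominate A (column Y: 3 ≤ 6)
  C vs B: [7 vs 3, 3 vs 4, 2 vs 3] → C does not strictly dominate B (column Y: 3 ≤ 4)
No single strategy strictly dominates all others → no strictly dominant strategy.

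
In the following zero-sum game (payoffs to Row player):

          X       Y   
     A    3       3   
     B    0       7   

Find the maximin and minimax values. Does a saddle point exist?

Maximin = 3, Minimax = 3, Saddle: True

Work:
Row minimums: [3, 0] → maximin = 3
Column maximums: [3, 7] → minimax = 3
Saddle point exists! Game value = 3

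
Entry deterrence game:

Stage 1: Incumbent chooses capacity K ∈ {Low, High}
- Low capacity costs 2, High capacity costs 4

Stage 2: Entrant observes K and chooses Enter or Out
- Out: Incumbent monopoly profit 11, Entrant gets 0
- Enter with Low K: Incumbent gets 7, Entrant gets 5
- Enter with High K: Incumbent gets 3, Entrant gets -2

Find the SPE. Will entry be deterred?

SPE: (High, Enter|Low, Out|High); Entry deterred. Incumbent net profit = 7

Work:
After Low K: Entrant enters (5 > 0)
After High K: Entrant stays out (-2 < 0)
Incumbent: Low → 7−2=5, High → 11−4=7
Incumbent chooses High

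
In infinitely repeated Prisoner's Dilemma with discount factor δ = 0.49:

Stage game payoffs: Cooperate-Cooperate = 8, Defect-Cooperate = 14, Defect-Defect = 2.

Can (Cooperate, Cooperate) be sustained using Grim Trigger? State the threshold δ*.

δ* = 0.5; since δ = 0.49 < 0.5, cooperation cannot be sustained

Work:
For Grim Trigger:
Cooperate forever: 8/(1-δ)
Defect then punished: 14 + 2·δ/(1-δ)
Need: 8/(1-δ) ≥ 14 + 2·δ/(1-δ)
Solving: δ ≥ (T-R)/(T-P) = (14-8)/(14-2) = 0.5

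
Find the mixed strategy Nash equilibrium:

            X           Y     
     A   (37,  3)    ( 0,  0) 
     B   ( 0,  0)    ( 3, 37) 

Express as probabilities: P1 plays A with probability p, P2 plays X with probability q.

p = 0.925, q = 0.075

Work:
Find probabilities that make opponent indifferent:
P2 chooses q to make P1 indifferent between A and B
P1 chooses p to make P2 indifferent between X and Y
Mixed NE: P1 plays (A: 0.925, B: 0.075), P2 plays (X: 0.075, Y: 0.925)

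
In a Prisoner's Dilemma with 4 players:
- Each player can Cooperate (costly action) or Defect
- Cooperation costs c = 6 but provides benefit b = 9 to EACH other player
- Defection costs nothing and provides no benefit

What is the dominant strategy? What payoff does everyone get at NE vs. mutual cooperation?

Dominant: Defect; NE payoff = 0; Coop payoff = 21

Work:
Defect dominates (saves cost c = 6, benefit to others is external)
NE: All defect → everyone gets 0
If all cooperate: each receives (3)×9 - 6 = 21
Social dilemma: 21 > 0 but NE gives 0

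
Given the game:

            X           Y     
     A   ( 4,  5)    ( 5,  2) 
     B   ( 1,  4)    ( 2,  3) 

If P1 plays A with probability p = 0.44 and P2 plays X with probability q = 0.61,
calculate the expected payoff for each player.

E[P1] = 2.71, E[P2] = 3.7068

Work:
E[P1] = p·q·π₁(A,X) + p·(1-q)·π₁(A,Y) + (1-p)·q·π₁(B,X) + (1-p)·(1-q)·π₁(B,Y)
= 0.44·0.61·4 + 0.44·0.39·5 + 0.56·0.61·1 + 0.56·0.39·2
= 2.71

E[P2] = 3.7068 (similar calculation)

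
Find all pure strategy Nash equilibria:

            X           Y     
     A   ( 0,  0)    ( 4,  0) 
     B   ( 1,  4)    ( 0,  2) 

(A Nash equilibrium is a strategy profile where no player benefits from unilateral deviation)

Nash equilibrium: (A, Y), (B, X)

Work:
Best responses:
  P1 vs X: payoffs [0, 1] → best response B (payoff 1)
  P1 vs Y: payoffs [4, 0] → best response A (payoff 4)
  P2 vs A: payoffs [0, 0] → best response X/Y (payoff 0)
  P2 vs B: payoffs [4, 2] → best response X (payoff 4)
Mutual best responses: (A,Y), (B,X) → Nash equilibria.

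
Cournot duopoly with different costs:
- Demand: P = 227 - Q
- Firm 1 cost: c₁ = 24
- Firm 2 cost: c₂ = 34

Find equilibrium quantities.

q₁* = 71.0, q₂* = 61.0

Work:
Reaction: q₁ = (227 - 24 - q₂)/2
Reaction: q₂ = (227 - 34 - q₁)/2
Solve simultaneously:
q₁* = (227 - 2×24 + 34)/3 = 71.0
q₂* = (227 - 2×34 + 24)/3 = 61.0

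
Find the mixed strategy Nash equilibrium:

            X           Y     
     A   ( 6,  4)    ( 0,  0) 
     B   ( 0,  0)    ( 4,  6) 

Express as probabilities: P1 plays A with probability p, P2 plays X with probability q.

p = 0.6, q = 0.4

Work:
Find probabilities that make opponent indifferent:
P2 chooses q to make P1 indifferent between A and B
P1 chooses p to make P2 indifferent between X and Y
Mixed NE: P1 plays (A: 0.6, B: 0.4), P2 plays (X: 0.4, Y: 0.6)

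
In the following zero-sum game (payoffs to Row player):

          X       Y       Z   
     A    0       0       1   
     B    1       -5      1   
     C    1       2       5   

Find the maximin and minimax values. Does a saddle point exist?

Maximin = 1, Minimax = 1, Saddle: True

Work:
Row minimums: [0, -5, 1] → maximin = 1
Column maximums: [1, 2, 5] → minimax = 1
Saddle point exists! Game value = 1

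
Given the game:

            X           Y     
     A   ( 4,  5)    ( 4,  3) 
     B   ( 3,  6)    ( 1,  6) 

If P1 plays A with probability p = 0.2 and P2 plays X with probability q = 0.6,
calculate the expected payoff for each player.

E[P1] = 2.56, E[P2] = 5.64

Work:
E[P1] = p·q·π₁(A,X) + p·(1-q)·π₁(A,Y) + (1-p)·q·π₁(B,X) + (1-p)·(1-q)·π₁(B,Y)
= 0.2·0.6·4 + 0.2·0.4·4 + 0.8·0.6·3 + 0.8·0.4·1
= 2.56

E[P2] = 5.64 (similar calculation)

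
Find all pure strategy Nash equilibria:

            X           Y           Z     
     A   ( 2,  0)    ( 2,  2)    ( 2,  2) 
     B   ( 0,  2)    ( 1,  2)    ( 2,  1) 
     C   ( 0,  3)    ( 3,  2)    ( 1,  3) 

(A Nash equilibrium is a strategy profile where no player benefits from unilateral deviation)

Nash equilibrium: (A, Z)

Work:
Best responses:
  P1 vs X: payoffs [2, 0, 0] → best response A (payoff 2)
  P1 vs Y: payoffs [2, 1, 3] → best response C (payoff 3)
  P1 vs Z: payoffs [2, 2, 1] → best response A/B (payoff 2)
  P2 vs A: payoffs [0, 2, 2] → best response Y/Z (payoff 2)
  P2 vs B: payoffs [2, 2, 1] → best response X/Y (payoff 2)
  P2 vs C: payoffs [3, 2, 3] → best response X/Z (payoff 3)
Mutual best responses: (A,Z) → Nash equilibria.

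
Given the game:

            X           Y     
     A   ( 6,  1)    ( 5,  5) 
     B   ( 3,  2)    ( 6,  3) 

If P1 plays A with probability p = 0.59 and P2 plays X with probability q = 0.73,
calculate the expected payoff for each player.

E[P1] = 4.9428, E[P2] = 2.1579

Work:
E[P1] = p·q·π₁(A,X) + p·(1-q)·π₁(A,Y) + (1-p)·q·π₁(B,X) + (1-p)·(1-q)·π₁(B,Y)
= 0.59·0.73·6 + 0.59·0.27·5 + 0.41·0.73·3 + 0.41·0.27·6
= 4.9428

E[P2] = 2.1579 (similar calculation)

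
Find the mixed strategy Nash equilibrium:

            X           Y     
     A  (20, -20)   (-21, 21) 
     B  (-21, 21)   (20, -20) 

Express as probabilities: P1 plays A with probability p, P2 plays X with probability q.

p = 0.5, q = 0.5

Work:
Find probabilities that make opponent indifferent:
P2 chooses q to make P1 indifferent between A and B
P1 chooses p to make P2 indifferent between X and Y
Mixed NE: P1 plays (A: 0.5, B: 0.5), P2 plays (X: 0.5, Y: 0.5)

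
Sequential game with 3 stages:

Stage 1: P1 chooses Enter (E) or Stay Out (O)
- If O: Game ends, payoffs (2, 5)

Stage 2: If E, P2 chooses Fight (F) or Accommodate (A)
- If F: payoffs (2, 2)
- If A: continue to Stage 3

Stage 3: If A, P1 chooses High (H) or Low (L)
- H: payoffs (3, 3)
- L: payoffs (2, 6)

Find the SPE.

SPE: (E, A, H); Outcome (3, 3)

Work:
Stage 3: P1 chooses H (3 vs 2)
Stage 2: P2: F->2, A->3 (anticipating H). Choose A
Stage 1: P1: O->2, E->3 (anticipating A, H). Choose E
SPE path: E -> A -> H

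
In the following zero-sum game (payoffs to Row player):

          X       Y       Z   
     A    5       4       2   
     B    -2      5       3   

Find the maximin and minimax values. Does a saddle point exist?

Maximin = 2, Minimax = 3, Saddle: False

Work:
Row minimums: [2, -2] → maximin = 2
Column maximums: [5, 5, 3] → minimax = 3
No saddle point (maximin ≠ minimax). Mixed strategy needed.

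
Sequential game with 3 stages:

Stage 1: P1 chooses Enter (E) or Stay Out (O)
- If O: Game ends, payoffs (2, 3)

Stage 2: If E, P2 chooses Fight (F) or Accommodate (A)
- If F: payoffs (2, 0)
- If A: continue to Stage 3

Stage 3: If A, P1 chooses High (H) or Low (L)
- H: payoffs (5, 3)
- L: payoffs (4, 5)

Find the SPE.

SPE: (E, A, H); Outcome (5, 3)

Work:
Stage 3: P1 chooses H (5 vs 4)
Stage 2: P2: F->0, A->3 (anticipating H). Choose A
Stage 1: P1: O->2, E->5 (anticipating A, H). Choose E
SPE path: E -> A -> H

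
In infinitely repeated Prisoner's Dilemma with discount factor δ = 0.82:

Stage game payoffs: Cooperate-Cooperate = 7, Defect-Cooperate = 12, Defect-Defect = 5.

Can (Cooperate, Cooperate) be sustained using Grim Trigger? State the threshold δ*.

δ* = 0.7143; since δ = 0.82 ≥ 0.7143, cooperation can be sustained

Work:
For Grim Trigger:
Cooperate forever: 7/(1-δ)
Defect then punished: 12 + 5·δ/(1-δ)
Need: 7/(1-δ) ≥ 12 + 5·δ/(1-δ)
Solving: δ ≥ (T-R)/(T-P) = (12-7)/(12-5) = 0.7143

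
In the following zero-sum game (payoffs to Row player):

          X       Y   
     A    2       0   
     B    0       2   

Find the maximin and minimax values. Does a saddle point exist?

Maximin = 0, Minimax = 2, Saddle: False

Work:
Row minimums: [0, 0] → maximin = 0
Column maximums: [2, 2] → minimax = 2
No saddle point (maximin ≠ minimax). Mixed strategy needed.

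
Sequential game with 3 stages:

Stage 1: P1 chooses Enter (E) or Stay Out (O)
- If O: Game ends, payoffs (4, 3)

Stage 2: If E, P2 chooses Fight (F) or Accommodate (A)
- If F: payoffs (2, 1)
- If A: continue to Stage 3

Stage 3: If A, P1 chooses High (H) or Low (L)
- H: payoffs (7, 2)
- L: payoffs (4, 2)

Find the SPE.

SPE: (E, A, H); Outcome (7, 2)

Work:
Stage 3: P1 chooses H (7 vs 4)
Stage 2: P2: F->1, A->2 (anticipating H). Choose A
Stage 1: P1: O->4, E->7 (anticipating A, H). Choose E
SPE path: E -> A -> H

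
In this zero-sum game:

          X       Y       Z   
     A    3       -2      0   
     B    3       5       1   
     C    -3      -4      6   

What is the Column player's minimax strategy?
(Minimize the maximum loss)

Column should play X, value = 3

Work:
Column player minimizes Row's maximum payoff:
Column X: max payoff to Row = 3
Column Y: max payoff to Row = 5
Column Z: max payoff to Row = 6
Minimum is 3, achieved by column X.
Minimax strategy: X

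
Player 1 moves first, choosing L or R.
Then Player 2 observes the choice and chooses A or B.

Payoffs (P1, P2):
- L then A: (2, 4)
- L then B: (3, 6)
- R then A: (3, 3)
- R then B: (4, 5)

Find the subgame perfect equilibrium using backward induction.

P1 plays R, P2 plays B after L and B after R; Payoff (4, 5)

Work:
Backward induction:
After L: P2 chooses B → P1 gets 3
After R: P2 chooses B → P1 gets 4
P1 chooses R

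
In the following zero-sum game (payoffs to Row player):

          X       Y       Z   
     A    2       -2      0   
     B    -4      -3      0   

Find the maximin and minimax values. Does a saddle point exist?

Maximin = -2, Minimax = -2, Saddle: True

Work:
Row minimums: [-2, -4] → maximin = -2
Column maximums: [2, -2, 0] → minimax = -2
Saddle point exists! Game value = -2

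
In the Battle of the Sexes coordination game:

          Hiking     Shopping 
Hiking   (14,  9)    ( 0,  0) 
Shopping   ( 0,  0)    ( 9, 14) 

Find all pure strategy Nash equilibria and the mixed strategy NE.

Pure NE: (Hiking, Hiking) and (Shopping, Shopping); Mixed NE: p = 0.6087, q = 0.3913

Work:
Check pure NE:
(Hiking, Hiking): (14, 9) - no unilateral deviation beneficial
(Shopping, Shopping): (9, 14) - no unilateral deviation beneficial
Mixed NE: P1 plays Hiking with p = 0.6087, P2 plays Hiking with q = 0.3913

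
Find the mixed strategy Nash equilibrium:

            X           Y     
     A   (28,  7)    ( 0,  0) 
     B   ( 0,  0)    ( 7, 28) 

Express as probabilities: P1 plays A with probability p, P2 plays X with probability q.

p = 0.8, q = 0.2

Work:
Find probabilities that make opponent indifferent:
P2 chooses q to make P1 indifferent between A and B
P1 chooses p to make P2 indifferent between X and Y
Mixed NE: P1 plays (A: 0.8, B: 0.2), P2 plays (X: 0.2, Y: 0.8)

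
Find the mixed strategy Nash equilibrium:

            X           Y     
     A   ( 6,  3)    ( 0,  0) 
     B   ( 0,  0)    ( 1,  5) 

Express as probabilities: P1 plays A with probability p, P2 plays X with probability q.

p = 0.625, q = 0.1429

Work:
Find probabilities that make opponent indifferent:
P2 chooses q to make P1 indifferent between A and B
P1 chooses p to make P2 indifferent between X and Y
Mixed NE: P1 plays (A: 0.625, B: 0.375), P2 plays (X: 0.1429, Y: 0.8571)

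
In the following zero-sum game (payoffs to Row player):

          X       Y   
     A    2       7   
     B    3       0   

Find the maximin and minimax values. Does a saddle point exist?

Maximin = 2, Minimax = 3, Saddle: False

Work:
Row minimums: [2, 0] → maximin = 2
Column maximums: [3, 7] → minimax = 3
No saddle point (maximin ≠ minimax). Mixed strategy needed.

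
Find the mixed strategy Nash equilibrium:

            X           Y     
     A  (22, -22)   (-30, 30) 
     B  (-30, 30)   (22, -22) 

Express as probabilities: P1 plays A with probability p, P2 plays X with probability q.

p = 0.5, q = 0.5

Work:
Find probabilities that make opponent indifferent:
P2 chooses q to make P1 indifferent between A and B
P1 chooses p to make P2 indifferent between X and Y
Mixed NE: P1 plays (A: 0.5, B: 0.5), P2 plays (X: 0.5, Y: 0.5)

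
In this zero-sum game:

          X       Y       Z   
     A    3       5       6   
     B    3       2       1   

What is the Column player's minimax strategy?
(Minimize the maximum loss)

Column should play X, value = 3

Work:
Column player minimizes Row's maximum payoff:
Column X: max payoff to Row = 3
Column Y: max payoff to Row = 5
Column Z: max payoff to Row = 6
Minimum is 3, achieved by column X.
Minimax strategy: X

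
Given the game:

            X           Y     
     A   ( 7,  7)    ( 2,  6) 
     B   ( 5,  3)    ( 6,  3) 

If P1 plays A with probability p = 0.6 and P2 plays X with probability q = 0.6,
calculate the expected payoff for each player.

E[P1] = 5.16, E[P2] = 5.16

Work:
E[P1] = p·q·π₁(A,X) + p·(1-q)·π₁(A,Y) + (1-p)·q·π₁(B,X) + (1-p)·(1-q)·π₁(B,Y)
= 0.6·0.6·7 + 0.6·0.4·2 + 0.4·0.6·5 + 0.4·0.4·6
= 5.16

E[P2] = 5.16 (similar calculation)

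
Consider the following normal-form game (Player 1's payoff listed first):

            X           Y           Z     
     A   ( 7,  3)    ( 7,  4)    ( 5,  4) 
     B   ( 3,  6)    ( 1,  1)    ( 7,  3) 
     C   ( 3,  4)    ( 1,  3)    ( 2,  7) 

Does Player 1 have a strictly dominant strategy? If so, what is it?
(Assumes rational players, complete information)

No strictly dominant strategy exists for Player 1

Work:
A strategy strictly dominates another if it gives a strictly higher payoff against every opponent action. Compare each pair of P1's strategies column-by-column:
  A vs B: [7 vs 3, 7 vs 1, 5 vs 7] → A does not strictly dominate B (column Z: 5 ≤ 7)
  A vs C: [7 vs 3, 7 vs 1, 5 vs 2] → A strictly dominates C
  B vs A: [3 vs 7, 1 vs 7, 7 vs 5] → B does not strictly dominate A (column X: 3 ≤ 7)
  B vs C: [3 vs 3, 1 vs 1, 7 vs 2] → B does not strictly dominate C (column X: 3 ≤ 3)
  C vs A: [3 vs 7, 1 vs 7, 2 vs 5] → C does not strictly dominate A (column X: 3 ≤ 7)
  C vs B: [3 vs 3, 1 vs 1, 2 vs 7] → C does not strictly dominate B (column X: 3 ≤ 3)
No single strategy strictly dominates all others → no strictly dominant strategy.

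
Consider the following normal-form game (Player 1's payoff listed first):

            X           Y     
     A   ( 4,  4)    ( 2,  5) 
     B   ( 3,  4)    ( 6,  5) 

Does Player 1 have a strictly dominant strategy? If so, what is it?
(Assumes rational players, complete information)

No strictly dominant strategy exists for Player 1

Work:
A strategy strictly dominates another if it gives a strictly higher payoff against every opponent action. Compare each pair of P1's strategies column-by-column:
  A vs B: [4 vs 3, 2 vs 6] → A does not strictly dominate B (column Y: 2 ≤ 6)
  B vs A: [3 vs 4, 6 vs 2] → B does not strictly dominate A (column X: 3 ≤ 4)
No single strategy strictly dominates all others → no strictly dominant strategy.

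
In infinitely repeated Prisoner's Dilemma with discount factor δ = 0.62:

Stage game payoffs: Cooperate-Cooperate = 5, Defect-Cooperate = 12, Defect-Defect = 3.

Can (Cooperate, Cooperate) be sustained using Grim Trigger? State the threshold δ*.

δ* = 0.7778; since δ = 0.62 < 0.7778, cooperation cannot be sustained

Work:
For Grim Trigger:
Cooperate forever: 5/(1-δ)
Defect then punished: 12 + 3·δ/(1-δ)
Need: 5/(1-δ) ≥ 12 + 3·δ/(1-δ)
Solving: δ ≥ (T-R)/(T-P) = (12-5)/(12-3) = 0.7778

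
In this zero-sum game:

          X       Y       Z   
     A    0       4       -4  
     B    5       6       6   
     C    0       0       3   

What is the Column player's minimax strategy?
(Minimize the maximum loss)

Column should play X, value = 5

Work:
Column player minimizes Row's maximum payoff:
Column X: max payoff to Row = 5
Column Y: max payoff to Row = 6
Column Z: max payoff to Row = 6
Minimum is 5, achieved by column X.
Minimax strategy: X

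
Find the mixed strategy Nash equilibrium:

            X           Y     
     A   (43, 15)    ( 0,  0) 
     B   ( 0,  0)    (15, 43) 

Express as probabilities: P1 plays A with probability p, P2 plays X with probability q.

p = 0.7414, q = 0.2586

Work:
Find probabilities that make opponent indifferent:
P2 chooses q to make P1 indifferent between A and B
P1 chooses p to make P2 indifferent between X and Y
Mixed NE: P1 plays (A: 0.7414, B: 0.2586), P2 plays (X: 0.2586, Y: 0.7414)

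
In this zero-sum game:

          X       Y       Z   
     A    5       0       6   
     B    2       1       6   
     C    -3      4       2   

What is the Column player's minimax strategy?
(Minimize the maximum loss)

Column should play Y, value = 4

Work:
Column player minimizes Row's maximum payoff:
Column X: max payoff to Row = 5
Column Y: max payoff to Row = 4
Column Z: max payoff to Row = 6
Minimum is 4, achieved by column Y.
Minimax strategy: Y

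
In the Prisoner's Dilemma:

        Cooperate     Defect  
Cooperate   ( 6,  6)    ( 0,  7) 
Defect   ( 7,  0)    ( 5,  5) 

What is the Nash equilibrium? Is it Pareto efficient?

(Defect, Defect) is NE; not Pareto efficient

Work:
Defect dominates Cooperate for both players:
If P2 cooperates: Defect (7) > Cooperate (6)
If P2 defects: Defect (5) > Cooperate (0)
NE: (Defect, Defect) with payoff (5, 5)
But (Cooperate, Cooperate) = (6, 6) Pareto dominates (5, 5)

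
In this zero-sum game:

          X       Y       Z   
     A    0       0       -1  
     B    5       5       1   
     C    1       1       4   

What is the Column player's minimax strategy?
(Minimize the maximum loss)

Column should play Z, value = 4

Work:
Column player minimizes Row's maximum payoff:
Column X: max payoff to Row = 5
Column Y: max payoff to Row = 5
Column Z: max payoff to Row = 4
Minimum is 4, achieved by column Z.
Minimax strategy: Z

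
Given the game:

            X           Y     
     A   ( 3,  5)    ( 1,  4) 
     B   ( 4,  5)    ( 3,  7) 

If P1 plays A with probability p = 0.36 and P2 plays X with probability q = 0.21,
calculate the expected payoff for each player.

E[P1] = 2.5656, E[P2] = 5.7268

Work:
E[P1] = p·q·π₁(A,X) + p·(1-q)·π₁(A,Y) + (1-p)·q·π₁(B,X) + (1-p)·(1-q)·π₁(B,Y)
= 0.36·0.21·3 + 0.36·0.79·1 + 0.64·0.21·4 + 0.64·0.79·3
= 2.5656

E[P2] = 5.7268 (similar calculation)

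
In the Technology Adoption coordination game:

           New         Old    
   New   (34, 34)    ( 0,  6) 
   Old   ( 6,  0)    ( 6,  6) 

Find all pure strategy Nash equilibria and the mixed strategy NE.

Pure NE: (New, New) and (Old, Old); Mixed NE: p = 0.1765, q = 0.1765

Work:
Check pure NE:
(New, New): (34, 34) - no unilateral deviation beneficial
(Old, Old): (6, 6) - no unilateral deviation beneficial
Mixed NE: P1 plays New with p = 0.1765, P2 plays New with q = 0.1765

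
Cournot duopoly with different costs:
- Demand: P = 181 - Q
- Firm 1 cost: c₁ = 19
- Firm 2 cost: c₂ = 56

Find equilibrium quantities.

q₁* = 66.33, q₂* = 29.33

Work:
Reaction: q₁ = (181 - 19 - q₂)/2
Reaction: q₂ = (181 - 56 - q₁)/2
Solve simultaneously:
q₁* = (181 - 2×19 + 56)/3 = 66.33
q₂* = (181 - 2×56 + 19)/3 = 29.33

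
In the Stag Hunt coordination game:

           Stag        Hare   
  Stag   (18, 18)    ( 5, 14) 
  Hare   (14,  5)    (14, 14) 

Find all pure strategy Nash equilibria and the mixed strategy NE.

Pure NE: (Stag, Stag) and (Hare, Hare); Mixed NE: p = 0.6923, q = 0.6923

Work:
Check pure NE:
(Stag, Stag): (18, 18) - no unilateral deviation beneficial
(Hare, Hare): (14, 14) - no unilateral deviation beneficial
Mixed NE: P1 plays Stag with p = 0.6923, P2 plays Stag with q = 0.6923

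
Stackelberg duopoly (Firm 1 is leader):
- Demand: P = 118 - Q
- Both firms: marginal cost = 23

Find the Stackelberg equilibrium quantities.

q₁* (leader) = 47.5, q₂* (follower) = 23.75

Work:
Follower's reaction: q₂ = (a - c - q₁)/2
Leader substitutes: π₁ = q₁·(a - q₁ - (a-c-q₁)/2 - c)
FOC: q₁* = (118 - 23)/2 = 47.50
Then: q₂* = (118 - 23 - 47.5)/2 = 23.75
Leader has first-mover advantage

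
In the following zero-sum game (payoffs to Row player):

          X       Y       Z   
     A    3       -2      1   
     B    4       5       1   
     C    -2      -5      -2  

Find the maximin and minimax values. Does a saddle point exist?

Maximin = 1, Minimax = 1, Saddle: True

Work:
Row minimums: [-2, 1, -5] → maximin = 1
Column maximums: [4, 5, 1] → minimax = 1
Saddle point exists! Game value = 1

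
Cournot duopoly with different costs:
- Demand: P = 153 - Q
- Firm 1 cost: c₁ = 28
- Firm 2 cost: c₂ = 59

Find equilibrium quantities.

q₁* = 52.0, q₂* = 21.0

Work:
Reaction: q₁ = (153 - 28 - q₂)/2
Reaction: q₂ = (153 - 59 - q₁)/2
Solve simultaneously:
q₁* = (153 - 2×28 + 59)/3 = 52.0
q₂* = (153 - 2×59 + 28)/3 = 21.0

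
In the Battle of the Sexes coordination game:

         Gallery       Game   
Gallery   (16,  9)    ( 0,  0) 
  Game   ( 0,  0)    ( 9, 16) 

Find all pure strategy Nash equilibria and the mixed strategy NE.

Pure NE: (Gallery, Gallery) and (Game, Game); Mixed NE: p = 0.64, q = 0.36

Work:
Check pure NE:
(Gallery, Gallery): (16, 9) - no unilateral deviation beneficial
(Game, Game): (9, 16) - no unilateral deviation beneficial
Mixed NE: P1 plays Gallery with p = 0.64, P2 plays Gallery with q = 0.36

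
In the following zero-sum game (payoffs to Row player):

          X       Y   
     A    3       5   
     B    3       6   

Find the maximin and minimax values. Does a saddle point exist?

Maximin = 3, Minimax = 3, Saddle: True

Work:
Row minimums: [3, 3] → maximin = 3
Column maximums: [3, 6] → minimax = 3
Saddle point exists! Game value = 3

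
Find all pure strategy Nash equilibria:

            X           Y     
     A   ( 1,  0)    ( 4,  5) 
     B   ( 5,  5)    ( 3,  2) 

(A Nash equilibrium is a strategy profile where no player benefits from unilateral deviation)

Nash equilibrium: (A, Y), (B, X)

Work:
Best responses:
  P1 vs X: payoffs [1, 5] → best response B (payoff 5)
  P1 vs Y: payoffs [4, 3] → best response A (payoff 4)
  P2 vs A: payoffs [0, 5] → best response Y (payoff 5)
  P2 vs B: payoffs [5, 2] → best response X (payoff 5)
Mutual best responses: (A,Y), (B,X) → Nash equilibria.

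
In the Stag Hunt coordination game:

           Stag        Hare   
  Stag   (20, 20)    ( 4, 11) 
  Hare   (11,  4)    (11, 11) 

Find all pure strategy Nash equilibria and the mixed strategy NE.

Pure NE: (Stag, Stag) and (Hare, Hare); Mixed NE: p = 0.4375, q = 0.4375

Work:
Check pure NE:
(Stag, Stag): (20, 20) - no unilateral deviation beneficial
(Hare, Hare): (11, 11) - no unilateral deviation beneficial
Mixed NE: P1 plays Stag with p = 0.4375, P2 plays Stag with q = 0.4375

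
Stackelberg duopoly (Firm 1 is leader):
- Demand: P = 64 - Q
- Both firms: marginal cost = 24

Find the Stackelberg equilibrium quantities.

q₁* (leader) = 20.0, q₂* (follower) = 10.0

Work:
Follower's reaction: q₂ = (a - c - q₁)/2
Leader substitutes: π₁ = q₁·(a - q₁ - (a-c-q₁)/2 - c)
FOC: q₁* = (64 - 24)/2 = 20.00
Then: q₂* = (64 - 24 - 20.0)/2 = 10.00
Leader has first-mover advantage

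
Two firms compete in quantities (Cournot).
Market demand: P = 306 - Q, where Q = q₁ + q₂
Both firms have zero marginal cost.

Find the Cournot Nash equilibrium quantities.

q₁* = q₂* = 102.0; P* = 102.0

Work:
Profit: π_i = P·q_i = (a - q_i - q_j)·q_i
FOC: ∂π_i/∂q_i = a - 2q_i - q_j = 0
Reaction function: q_i = (306 - q_j)/2
Symmetry: q* = 306/3 = 102.0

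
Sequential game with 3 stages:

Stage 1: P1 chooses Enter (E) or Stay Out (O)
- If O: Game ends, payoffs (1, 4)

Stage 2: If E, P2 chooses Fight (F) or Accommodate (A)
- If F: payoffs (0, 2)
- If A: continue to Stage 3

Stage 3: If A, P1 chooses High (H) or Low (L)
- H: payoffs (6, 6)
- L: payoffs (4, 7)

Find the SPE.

SPE: (E, A, H); Outcome (6, 6)

Work:
Stage 3: P1 chooses H (6 vs 4)
Stage 2: P2: F->2, A->6 (anticipating H). Choose A
Stage 1: P1: O->1, E->6 (anticipating A, H). Choose E
SPE path: E -> A -> H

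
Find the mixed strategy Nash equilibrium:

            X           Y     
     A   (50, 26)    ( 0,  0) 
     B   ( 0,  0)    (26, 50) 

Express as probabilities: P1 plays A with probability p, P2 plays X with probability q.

p = 0.6579, q = 0.3421

Work:
Find probabilities that make opponent indifferent:
P2 chooses q to make P1 indifferent between A and B
P1 chooses p to make P2 indifferent between X and Y
Mixed NE: P1 plays (A: 0.6579, B: 0.3421), P2 plays (X: 0.3421, Y: 0.6579)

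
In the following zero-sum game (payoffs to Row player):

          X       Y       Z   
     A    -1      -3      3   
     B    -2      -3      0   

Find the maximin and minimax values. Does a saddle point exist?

Maximin = -3, Minimax = -3, Saddle: True

Work:
Row minimums: [-3, -3] → maximin = -3
Column maximums: [-1, -3, 3] → minimax = -3
Saddle point exists! Game value = -3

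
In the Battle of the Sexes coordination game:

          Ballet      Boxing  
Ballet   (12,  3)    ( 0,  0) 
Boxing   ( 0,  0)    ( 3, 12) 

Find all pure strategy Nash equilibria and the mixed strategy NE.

Pure NE: (Ballet, Ballet) and (Boxing, Boxing); Mixed NE: p = 0.8, q = 0.2

Work:
Check pure NE:
(Ballet, Ballet): (12, 3) - no unilateral deviation beneficial
(Boxing, Boxing): (3, 12) - no unilateral deviation beneficial
Mixed NE: P1 plays Ballet with p = 0.8, P2 plays Ballet with q = 0.2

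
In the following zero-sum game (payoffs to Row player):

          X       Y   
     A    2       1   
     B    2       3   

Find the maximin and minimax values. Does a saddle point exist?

Maximin = 2, Minimax = 2, Saddle: True

Work:
Row minimums: [1, 2] → maximin = 2
Column maximums: [2, 3] → minimax = 2
Saddle point exists! Game value = 2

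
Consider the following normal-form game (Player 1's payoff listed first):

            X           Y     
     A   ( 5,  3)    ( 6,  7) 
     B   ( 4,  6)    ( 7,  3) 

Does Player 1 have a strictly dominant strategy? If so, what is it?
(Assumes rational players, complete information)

No strictly dominant strategy exists for Player 1

Work:
A strategy strictly dominates another if it gives a strictly higher payoff against every opponent action. Compare each pair of P1's strategies column-by-column:
  A vs B: [5 vs 4, 6 vs 7] → A does not strictly dominate B (column Y: 6 ≤ 7)
  B vs A: [4 vs 5, 7 vs 6] → B does not strictly dominate A (column X: 4 ≤ 5)
No single strategy strictly dominates all others → no strictly dominant strategy.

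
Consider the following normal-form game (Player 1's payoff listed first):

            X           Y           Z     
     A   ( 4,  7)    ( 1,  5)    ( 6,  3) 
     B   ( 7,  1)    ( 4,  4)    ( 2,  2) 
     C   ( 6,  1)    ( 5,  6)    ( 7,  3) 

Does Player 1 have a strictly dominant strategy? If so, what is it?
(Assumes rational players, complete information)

No strictly dominant strategy exists for Player 1

Work:
A strategy strictly dominates another if it gives a strictly higher payoff against every opponent action. Compare each pair of P1's strategies column-by-column:
  A vs B: [4 vs 7, 1 vs 4, 6 vs 2] → A does not strictly dominate B (column X: 4 ≤ 7)
  A vs C: [4 vs 6, 1 vs 5, 6 vs 7] → A does not strictly dominate C (column X: 4 ≤ 6)
  B vs A: [7 vs 4, 4 vs 1, 2 vs 6] → B does not strictly dominate A (column Z: 2 ≤ 6)
  B vs C: [7 vs 6, 4 vs 5, 2 vs 7] → B does not strictly dominate C (column Y: 4 ≤ 5)
  C vs A: [6 vs 4, 5 vs 1, 7 vs 6] → C strictly dominates A
  C vs B: [6 vs 7, 5 vs 4, 7 vs 2] → C does not strictly dominate B (column X: 6 ≤ 7)
No single strategy strictly dominates all others → no strictly dominant strategy.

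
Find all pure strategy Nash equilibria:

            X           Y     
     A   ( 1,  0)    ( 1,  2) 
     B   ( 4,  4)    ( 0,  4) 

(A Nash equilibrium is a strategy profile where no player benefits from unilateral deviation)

Nash equilibrium: (A, Y), (B, X)

Work:
Best responses:
  P1 vs X: payoffs [1, 4] → best response B (payoff 4)
  P1 vs Y: payoffs [1, 0] → best response A (payoff 1)
  P2 vs A: payoffs [0, 2] → best response Y (payoff 2)
  P2 vs B: payoffs [4, 4] → best response X/Y (payoff 4)
Mutual best responses: (A,Y), (B,X) → Nash equilibria.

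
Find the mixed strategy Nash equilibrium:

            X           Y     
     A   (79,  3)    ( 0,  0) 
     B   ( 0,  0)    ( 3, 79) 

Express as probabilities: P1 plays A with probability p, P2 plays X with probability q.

p = 0.9634, q = 0.0366

Work:
Find probabilities that make opponent indifferent:
P2 chooses q to make P1 indifferent between A and B
P1 chooses p to make P2 indifferent between X and Y
Mixed NE: P1 plays (A: 0.9634, B: 0.0366), P2 plays (X: 0.0366, Y: 0.9634)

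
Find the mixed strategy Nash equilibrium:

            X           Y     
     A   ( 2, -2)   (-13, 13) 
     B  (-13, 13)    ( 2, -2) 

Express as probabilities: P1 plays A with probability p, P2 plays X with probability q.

p = 0.5, q = 0.5

Work:
Find probabilities that make opponent indifferent:
P2 chooses q to make P1 indifferent between A and B
P1 chooses p to make P2 indifferent between X and Y
Mixed NE: P1 plays (A: 0.5, B: 0.5), P2 plays (X: 0.5, Y: 0.5)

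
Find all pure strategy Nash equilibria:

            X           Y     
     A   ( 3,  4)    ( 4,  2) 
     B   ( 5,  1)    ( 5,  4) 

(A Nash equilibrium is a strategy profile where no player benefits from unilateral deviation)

Nash equilibrium: (B, Y)

Work:
Best responses:
  P1 vs X: payoffs [3, 5] → best response B (payoff 5)
  P1 vs Y: payoffs [4, 5] → best response B (payoff 5)
  P2 vs A: payoffs [4, 2] → best response X (payoff 4)
  P2 vs B: payoffs [1, 4] → best response Y (payoff 4)
Mutual best responses: (B,Y) → Nash equilibria.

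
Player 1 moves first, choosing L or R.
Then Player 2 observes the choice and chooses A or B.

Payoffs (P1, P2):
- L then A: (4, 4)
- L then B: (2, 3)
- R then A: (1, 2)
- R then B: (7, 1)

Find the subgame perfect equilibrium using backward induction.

P1 plays L, P2 plays A after L and A after R; Payoff (4, 4)

Work:
Backward induction:
After L: P2 chooses A → P1 gets 4
After R: P2 chooses A → P1 gets 1
P1 chooses L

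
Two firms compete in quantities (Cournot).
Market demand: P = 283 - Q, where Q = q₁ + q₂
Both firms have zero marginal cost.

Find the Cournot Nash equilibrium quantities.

q₁* = q₂* = 94.33; P* = 94.33

Work:
Profit: π_i = P·q_i = (a - q_i - q_j)·q_i
FOC: ∂π_i/∂q_i = a - 2q_i - q_j = 0
Reaction function: q_i = (283 - q_j)/2
Symmetry: q* = 283/3 = 94.33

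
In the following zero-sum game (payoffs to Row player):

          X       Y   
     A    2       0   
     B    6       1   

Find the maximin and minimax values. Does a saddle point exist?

Maximin = 1, Minimax = 1, Saddle: True

Work:
Row minimums: [0, 1] → maximin = 1
Column maximums: [6, 1] → minimax = 1
Saddle point exists! Game value = 1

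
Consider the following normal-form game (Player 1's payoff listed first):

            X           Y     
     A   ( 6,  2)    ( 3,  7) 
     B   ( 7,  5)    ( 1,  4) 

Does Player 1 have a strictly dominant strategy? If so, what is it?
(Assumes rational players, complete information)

No strictly dominant strategy exists for Player 1

Work:
A strategy strictly dominates another if it gives a strictly higher payoff against every opponent action. Compare each pair of P1's strategies column-by-column:
  A vs B: [6 vs 7, 3 vs 1] → A does not strictly dominate B (column X: 6 ≤ 7)
  B vs A: [7 vs 6, 1 vs 3] → B does not strictly dominate A (column Y: 1 ≤ 3)
No single strategy strictly dominates all others → no strictly dominant strategy.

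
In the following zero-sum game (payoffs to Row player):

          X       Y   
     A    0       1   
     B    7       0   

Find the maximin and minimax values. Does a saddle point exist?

Maximin = 0, Minimax = 1, Saddle: False

Work:
Row minimums: [0, 0] → maximin = 0
Column maximums: [7, 1] → minimax = 1
No saddle point (maximin ≠ minimax). Mixed strategy needed.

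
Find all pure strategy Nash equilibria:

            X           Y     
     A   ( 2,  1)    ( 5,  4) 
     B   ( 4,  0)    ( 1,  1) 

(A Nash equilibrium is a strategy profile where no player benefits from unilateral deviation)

Nash equilibrium: (A, Y)

Work:
Best responses:
  P1 vs X: payoffs [2, 4] → best response B (payoff 4)
  P1 vs Y: payoffs [5, 1] → best response A (payoff 5)
  P2 vs A: payoffs [1, 4] → best response Y (payoff 4)
  P2 vs B: payoffs [0, 1] → best response Y (payoff 1)
Mutual best responses: (A,Y) → Nash equilibria.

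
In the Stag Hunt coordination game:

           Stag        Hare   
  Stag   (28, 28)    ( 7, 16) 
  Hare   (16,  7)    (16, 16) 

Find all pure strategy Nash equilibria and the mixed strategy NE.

Pure NE: (Stag, Stag) and (Hare, Hare); Mixed NE: p = 0.4286, q = 0.4286

Work:
Check pure NE:
(Stag, Stag): (28, 28) - no unilateral deviation beneficial
(Hare, Hare): (16, 16) - no unilateral deviation beneficial
Mixed NE: P1 plays Stag with p = 0.4286, P2 plays Stag with q = 0.4286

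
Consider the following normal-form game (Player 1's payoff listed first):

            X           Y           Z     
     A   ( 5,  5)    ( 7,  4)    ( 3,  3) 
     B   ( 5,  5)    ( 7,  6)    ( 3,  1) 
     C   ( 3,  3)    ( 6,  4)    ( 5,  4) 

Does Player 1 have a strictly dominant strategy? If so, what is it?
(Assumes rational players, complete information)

No strictly dominant strategy exists for Player 1

Work:
A strategy strictly dominates another if it gives a strictly higher payoff against every opponent action. Compare each pair of P1's strategies column-by-column:
  A vs B: [5 vs 5, 7 vs 7, 3 vs 3] → A does not strictly dominate B (column X: 5 ≤ 5)
  A vs C: [5 vs 3, 7 vs 6, 3 vs 5] → A does not strictly dominate C (column Z: 3 ≤ 5)
  B vs A: [5 vs 5, 7 vs 7, 3 vs 3] → B does not strictly dominate A (column X: 5 ≤ 5)
  B vs C: [5 vs 3, 7 vs 6, 3 vs 5] → B does not strictly dominate C (column Z: 3 ≤ 5)
  C vs A: [3 vs 5, 6 vs 7, 5 vs 3] → C does not strictly dominate A (column X: 3 ≤ 5)
  C vs B: [3 vs 5, 6 vs 7, 5 vs 3] → C does not strictly dominate B (column X: 3 ≤ 5)
No single strategy strictly dominates all others → no strictly dominant strategy.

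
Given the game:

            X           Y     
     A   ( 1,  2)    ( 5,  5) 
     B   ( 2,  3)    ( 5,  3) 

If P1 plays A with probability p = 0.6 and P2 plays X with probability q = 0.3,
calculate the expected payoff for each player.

E[P1] = 3.92, E[P2] = 3.66

Work:
E[P1] = p·q·π₁(A,X) + p·(1-q)·π₁(A,Y) + (1-p)·q·π₁(B,X) + (1-p)·(1-q)·π₁(B,Y)
= 0.6·0.3·1 + 0.6·0.7·5 + 0.4·0.3·2 + 0.4·0.7·5
= 3.92

E[P2] = 3.66 (similar calculation)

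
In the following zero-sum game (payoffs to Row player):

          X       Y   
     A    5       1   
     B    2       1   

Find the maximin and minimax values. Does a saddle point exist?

Maximin = 1, Minimax = 1, Saddle: True

Work:
Row minimums: [1, 1] → maximin = 1
Column maximums: [5, 1] → minimax = 1
Saddle point exists! Game value = 1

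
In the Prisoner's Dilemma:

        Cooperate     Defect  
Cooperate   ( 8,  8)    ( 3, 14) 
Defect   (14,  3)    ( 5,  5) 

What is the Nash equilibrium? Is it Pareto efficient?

(Defect, Defect) is NE; not Pareto efficient

Work:
Defect dominates Cooperate for both players:
If P2 cooperates: Defect (14) > Cooperate (8)
If P2 defects: Defect (5) > Cooperate (3)
NE: (Defect, Defect) with payoff (5, 5)
But (Cooperate, Cooperate) = (8, 8) Pareto dominates (5, 5)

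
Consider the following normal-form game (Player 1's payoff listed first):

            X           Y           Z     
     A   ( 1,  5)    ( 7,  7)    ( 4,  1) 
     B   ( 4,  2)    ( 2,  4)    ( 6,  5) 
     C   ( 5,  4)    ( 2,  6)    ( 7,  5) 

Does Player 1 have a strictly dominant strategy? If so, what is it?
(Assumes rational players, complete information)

No strictly dominant strategy exists for Player 1

Work:
A strategy strictly dominates another if it gives a strictly higher payoff against every opponent action. Compare each pair of P1's strategies column-by-column:
  A vs B: [1 vs 4, 7 vs 2, 4 vs 6] → A does not strictly dominate B (column X: 1 ≤ 4)
  A vs C: [1 vs 5, 7 vs 2, 4 vs 7] → A does not strictly dominate C (column X: 1 ≤ 5)
  B vs A: [4 vs 1, 2 vs 7, 6 vs 4] → B does not strictly dominate A (column Y: 2 ≤ 7)
  B vs C: [4 vs 5, 2 vs 2, 6 vs 7] → B does not strictly dominate C (column X: 4 ≤ 5)
  C vs A: [5 vs 1, 2 vs 7, 7 vs 4] → C does not strictly dominate A (column Y: 2 ≤ 7)
  C vs B: [5 vs 4, 2 vs 2, 7 vs 6] → C does not strictly dominate B (column Y: 2 ≤ 2)
No single strategy strictly dominates all others → no strictly dominant strategy.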